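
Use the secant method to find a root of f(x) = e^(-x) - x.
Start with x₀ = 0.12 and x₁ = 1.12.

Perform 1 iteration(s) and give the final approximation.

f(x) = e^(-x) - x
x₀ = 0.12, x₁ = 1.12

Secant formula: x_{n+1} = x_n - f(x_n)(x_n - x_{n-1})/(f(x_n) - f(x_{n-1}))

Iteration 1:
  f(0.120000) = 0.766920
  f(1.120000) = -0.793720
  x_2 = 1.120000 - (-0.793720)×(1.120000 - 0.120000)/(-0.793720 - 0.766920)
       = 0.611414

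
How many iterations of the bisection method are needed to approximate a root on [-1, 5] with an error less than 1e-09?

We need (b-a)/2^n ≤ 1e-09
(5 - (-1))/2^n ≤ 1e-09
6/2^n ≤ 1e-09
2^n ≥ 6000000000
n ≥ log₂(6000000000) = 32.48
n ≥ 33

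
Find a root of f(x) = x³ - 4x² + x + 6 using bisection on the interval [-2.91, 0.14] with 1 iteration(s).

f(x) = x³ - 4x² + x + 6
Initial interval: [-2.91, 0.14]

Iteration 1:
  c_1 = (-2.910000 + 0.140000)/2 = -1.385000
  f(c_1) = f(-1.385000) = -5.714642
  f(a) × f(c) ≥ 0, new interval: [-1.385000, 0.140000]

After 1 iteration(s), the approximation is c_1 = -1.385000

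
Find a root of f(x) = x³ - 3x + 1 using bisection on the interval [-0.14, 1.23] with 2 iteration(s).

f(x) = x³ - 3x + 1
Initial interval: [-0.14, 1.23]

Iteration 1:
  c_1 = (-0.140000 + 1.230000)/2 = 0.545000
  f(c_1) = f(0.545000) = -0.473121
  f(a) × f(c) < 0, new interval: [-0.140000, 0.545000]
Iteration 2:
  c_2 = (-0.140000 + 0.545000)/2 = 0.202500
  f(c_2) = f(0.202500) = 0.400804
  f(a) × f(c) ≥ 0, new interval: [0.202500, 0.545000]

After 2 iteration(s), the approximation is c_2 = 0.202500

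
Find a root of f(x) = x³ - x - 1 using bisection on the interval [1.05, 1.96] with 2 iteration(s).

f(x) = x³ - x - 1
Initial interval: [1.05, 1.96]

Iteration 1:
  c_1 = (1.050000 + 1.960000)/2 = 1.505000
  f(c_1) = f(1.505000) = 0.903863
  f(a) × f(c) < 0, new interval: [1.050000, 1.505000]
Iteration 2:
  c_2 = (1.050000 + 1.505000)/2 = 1.277500
  f(c_2) = f(1.277500) = -0.192612
  f(a) × f(c) ≥ 0, new interval: [1.277500, 1.505000]

After 2 iteration(s), the approximation is c_2 = 1.277500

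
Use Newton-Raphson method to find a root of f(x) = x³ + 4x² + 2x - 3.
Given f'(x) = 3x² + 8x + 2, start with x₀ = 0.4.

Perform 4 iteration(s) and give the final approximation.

f(x) = x³ + 4x² + 2x - 3
f'(x) = 3x² + 8x + 2
x₀ = 0.4

Newton-Raphson formula: x_{n+1} = x_n - f(x_n)/f'(x_n)

Iteration 1:
  f(0.400000) = -1.496000
  f'(0.400000) = 5.680000
  x_1 = 0.400000 - (-1.496000)/5.680000 = 0.663380
Iteration 2:
  f(0.663380) = 0.378990
  f'(0.663380) = 8.627262
  x_2 = 0.663380 - 0.378990/8.627262 = 0.619451
Iteration 3:
  f(0.619451) = 0.011475
  f'(0.619451) = 8.106766
  x_3 = 0.619451 - 0.011475/8.106766 = 0.618035
Iteration 4:
  f(0.618035) = 0.000012
  f'(0.618035) = 8.090187
  x_4 = 0.618035 - 0.000012/8.090187 = 0.618034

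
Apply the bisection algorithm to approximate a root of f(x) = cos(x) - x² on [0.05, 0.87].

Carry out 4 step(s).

f(x) = cos(x) - x²
Initial interval: [0.05, 0.87]

Iteration 1:
  c_1 = (0.050000 + 0.870000)/2 = 0.460000
  f(c_1) = f(0.460000) = 0.684452
  f(a) × f(c) ≥ 0, new interval: [0.460000, 0.870000]
Iteration 2:
  c_2 = (0.460000 + 0.870000)/2 = 0.665000
  f(c_2) = f(0.665000) = 0.344692
  f(a) × f(c) ≥ 0, new interval: [0.665000, 0.870000]
Iteration 3:
  c_3 = (0.665000 + 0.870000)/2 = 0.767500
  f(c_3) = f(0.767500) = 0.130593
  f(a) × f(c) ≥ 0, new interval: [0.767500, 0.870000]
Iteration 4:
  c_4 = (0.767500 + 0.870000)/2 = 0.818750
  f(c_4) = f(0.818750) = 0.012783
  f(a) × f(c) ≥ 0, new interval: [0.818750, 0.870000]

After 4 iteration(s), the approximation is c_4 = 0.818750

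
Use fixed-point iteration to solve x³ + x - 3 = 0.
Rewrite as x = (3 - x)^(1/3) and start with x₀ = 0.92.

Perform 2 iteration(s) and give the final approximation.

Equation: x³ + x - 3 = 0
Fixed-point form: x = (3 - x)^(1/3)
x₀ = 0.92

x_1 = g(0.920000) = 1.276501
x_2 = g(1.276501) = 1.198957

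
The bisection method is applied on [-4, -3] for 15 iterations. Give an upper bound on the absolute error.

Bisection error bound: |error| ≤ (b-a)/2^n
|error| ≤ (-3 - (-4))/2^15 = 1/2^15
|error| ≤ 0.0000305176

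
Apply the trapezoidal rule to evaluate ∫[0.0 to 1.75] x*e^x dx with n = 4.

f(x) = x*e^x
a = 0.0, b = 1.75, n = 4
h = (b - a)/n = 0.437500

Trapezoidal rule: (h/2)[f(x₀) + 2f(x₁) + 2f(x₂) + ... + f(xₙ)]

x_0 = 0.0000, f(x_0) = 0.000000, coefficient = 1
x_1 = 0.4375, f(x_1) = 0.677613, coefficient = 2
x_2 = 0.8750, f(x_2) = 2.099016, coefficient = 2
x_3 = 1.3125, f(x_3) = 4.876529, coefficient = 2
x_4 = 1.7500, f(x_4) = 10.070555, coefficient = 1

I ≈ (0.437500/2) × 25.376871 = 5.551191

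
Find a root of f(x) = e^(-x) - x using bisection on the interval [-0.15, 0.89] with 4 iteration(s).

f(x) = e^(-x) - x
Initial interval: [-0.15, 0.89]

Iteration 1:
  c_1 = (-0.150000 + 0.890000)/2 = 0.370000
  f(c_1) = f(0.370000) = 0.320734
  f(a) × f(c) ≥ 0, new interval: [0.370000, 0.890000]
Iteration 2:
  c_2 = (0.370000 + 0.890000)/2 = 0.630000
  f(c_2) = f(0.630000) = -0.097408
  f(a) × f(c) < 0, new interval: [0.370000, 0.630000]
Iteration 3:
  c_3 = (0.370000 + 0.630000)/2 = 0.500000
  f(c_3) = f(0.500000) = 0.106531
  f(a) × f(c) ≥ 0, new interval: [0.500000, 0.630000]
Iteration 4:
  c_4 = (0.500000 + 0.630000)/2 = 0.565000
  f(c_4) = f(0.565000) = 0.003360
  f(a) × f(c) ≥ 0, new interval: [0.565000, 0.630000]

After 4 iteration(s), the approximation is c_4 = 0.565000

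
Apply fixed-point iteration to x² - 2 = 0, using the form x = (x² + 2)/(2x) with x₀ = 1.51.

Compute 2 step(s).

Equation: x² - 2 = 0
Fixed-point form: x = (x² + 2)/(2x)
x₀ = 1.51

x_1 = g(1.510000) = 1.417252
x_2 = g(1.417252) = 1.414217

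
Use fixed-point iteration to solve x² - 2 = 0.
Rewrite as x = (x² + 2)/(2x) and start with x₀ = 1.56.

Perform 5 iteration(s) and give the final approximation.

Equation: x² - 2 = 0
Fixed-point form: x = (x² + 2)/(2x)
x₀ = 1.56

x_1 = g(1.560000) = 1.421026
x_2 = g(1.421026) = 1.414230
x_3 = g(1.414230) = 1.414214
x_4 = g(1.414214) = 1.414214
x_5 = g(1.414214) = 1.414214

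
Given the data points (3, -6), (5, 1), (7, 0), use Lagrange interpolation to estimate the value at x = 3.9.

Lagrange interpolation formula:
P(x) = Σ yᵢ × Lᵢ(x)
where Lᵢ(x) = Π_{j≠i} (x - xⱼ)/(xᵢ - xⱼ)

L_0(3.9) = (3.9 - 5)/(3 - 5) × (3.9 - 7)/(3 - 7) = 0.426250
L_1(3.9) = (3.9 - 3)/(5 - 3) × (3.9 - 7)/(5 - 7) = 0.697500
L_2(3.9) = (3.9 - 3)/(7 - 3) × (3.9 - 5)/(7 - 5) = -0.123750

P(3.9) = (-6)×L_0(3.9) + 1×L_1(3.9) + 0×L_2(3.9)
P(3.9) = -1.860000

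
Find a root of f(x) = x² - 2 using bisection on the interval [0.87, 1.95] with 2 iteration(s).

f(x) = x² - 2
Initial interval: [0.87, 1.95]

Iteration 1:
  c_1 = (0.870000 + 1.950000)/2 = 1.410000
  f(c_1) = f(1.410000) = -0.011900
  f(a) × f(c) ≥ 0, new interval: [1.410000, 1.950000]
Iteration 2:
  c_2 = (1.410000 + 1.950000)/2 = 1.680000
  f(c_2) = f(1.680000) = 0.822400
  f(a) × f(c) < 0, new interval: [1.410000, 1.680000]

After 2 iteration(s), the approximation is c_2 = 1.680000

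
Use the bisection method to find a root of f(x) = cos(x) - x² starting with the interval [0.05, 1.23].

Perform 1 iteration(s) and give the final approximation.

f(x) = cos(x) - x²
Initial interval: [0.05, 1.23]

Iteration 1:
  c_1 = (0.050000 + 1.230000)/2 = 0.640000
  f(c_1) = f(0.640000) = 0.392496
  f(a) × f(c) ≥ 0, new interval: [0.640000, 1.230000]

After 1 iteration(s), the approximation is c_1 = 0.640000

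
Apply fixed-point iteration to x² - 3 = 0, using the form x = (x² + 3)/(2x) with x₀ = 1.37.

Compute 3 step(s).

Equation: x² - 3 = 0
Fixed-point form: x = (x² + 3)/(2x)
x₀ = 1.37

x_1 = g(1.370000) = 1.779891
x_2 = g(1.779891) = 1.732694
x_3 = g(1.732694) = 1.732051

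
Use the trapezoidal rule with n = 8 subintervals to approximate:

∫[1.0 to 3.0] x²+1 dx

f(x) = x²+1
a = 1.0, b = 3.0, n = 8
h = (b - a)/n = 0.250000

Trapezoidal rule: (h/2)[f(x₀) + 2f(x₁) + 2f(x₂) + ... + f(xₙ)]

x_0 = 1.0000, f(x_0) = 2.000000, coefficient = 1
x_1 = 1.2500, f(x_1) = 2.562500, coefficient = 2
x_2 = 1.5000, f(x_2) = 3.250000, coefficient = 2
x_3 = 1.7500, f(x_3) = 4.062500, coefficient = 2
x_4 = 2.0000, f(x_4) = 5.000000, coefficient = 2
x_5 = 2.2500, f(x_5) = 6.062500, coefficient = 2
x_6 = 2.5000, f(x_6) = 7.250000, coefficient = 2
x_7 = 2.7500, f(x_7) = 8.562500, coefficient = 2
x_8 = 3.0000, f(x_8) = 10.000000, coefficient = 1

I ≈ (0.250000/2) × 85.500000 = 10.687500
Exact value: 10.666667
Error: 0.020833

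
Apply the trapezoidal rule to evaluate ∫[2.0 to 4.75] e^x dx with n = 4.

f(x) = e^x
a = 2.0, b = 4.75, n = 4
h = (b - a)/n = 0.687500

Trapezoidal rule: (h/2)[f(x₀) + 2f(x₁) + 2f(x₂) + ... + f(xₙ)]

x_0 = 2.0000, f(x_0) = 7.389056, coefficient = 1
x_1 = 2.6875, f(x_1) = 14.694893, coefficient = 2
x_2 = 3.3750, f(x_2) = 29.224284, coefficient = 2
x_3 = 4.0625, f(x_3) = 58.119428, coefficient = 2
x_4 = 4.7500, f(x_4) = 115.584285, coefficient = 1

I ≈ (0.687500/2) × 327.050550 = 112.423627
Exact value: 108.195228
Error: 4.228398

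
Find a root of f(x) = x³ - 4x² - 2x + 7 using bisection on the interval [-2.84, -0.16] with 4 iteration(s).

f(x) = x³ - 4x² - 2x + 7
Initial interval: [-2.84, -0.16]

Iteration 1:
  c_1 = (-2.840000 + (-0.160000))/2 = -1.500000
  f(c_1) = f(-1.500000) = -2.375000
  f(a) × f(c) ≥ 0, new interval: [-1.500000, -0.160000]
Iteration 2:
  c_2 = (-1.500000 + (-0.160000))/2 = -0.830000
  f(c_2) = f(-0.830000) = 5.332613
  f(a) × f(c) < 0, new interval: [-1.500000, -0.830000]
Iteration 3:
  c_3 = (-1.500000 + (-0.830000))/2 = -1.165000
  f(c_3) = f(-1.165000) = 2.319933
  f(a) × f(c) < 0, new interval: [-1.500000, -1.165000]
Iteration 4:
  c_4 = (-1.500000 + (-1.165000))/2 = -1.332500
  f(c_4) = f(-1.332500) = 0.196846
  f(a) × f(c) < 0, new interval: [-1.500000, -1.332500]

After 4 iteration(s), the approximation is c_4 = -1.332500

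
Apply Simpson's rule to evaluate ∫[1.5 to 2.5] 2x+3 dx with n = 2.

f(x) = 2x+3
a = 1.5, b = 2.5, n = 2
h = (b - a)/n = 0.500000

Simpson's rule: (h/3)[f(x₀) + 4f(x₁) + 2f(x₂) + ... + f(xₙ)]

x_0 = 1.5000, f(x_0) = 6.000000, coefficient = 1
x_1 = 2.0000, f(x_1) = 7.000000, coefficient = 4
x_2 = 2.5000, f(x_2) = 8.000000, coefficient = 1

I ≈ (0.500000/3) × 42.000000 = 7.000000
Exact value: 7.000000
Error: 0.000000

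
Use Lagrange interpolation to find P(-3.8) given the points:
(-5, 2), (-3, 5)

Lagrange interpolation formula:
P(x) = Σ yᵢ × Lᵢ(x)
where Lᵢ(x) = Π_{j≠i} (x - xⱼ)/(xᵢ - xⱼ)

L_0(-3.8) = (-3.8 - (-3))/(-5 - (-3)) = 0.400000
L_1(-3.8) = (-3.8 - (-5))/(-3 - (-5)) = 0.600000

P(-3.8) = 2×L_0(-3.8) + 5×L_1(-3.8)
P(-3.8) = 3.800000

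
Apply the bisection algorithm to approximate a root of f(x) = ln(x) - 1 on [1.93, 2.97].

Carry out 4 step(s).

f(x) = ln(x) - 1
Initial interval: [1.93, 2.97]

Iteration 1:
  c_1 = (1.930000 + 2.970000)/2 = 2.450000
  f(c_1) = f(2.450000) = -0.103912
  f(a) × f(c) ≥ 0, new interval: [2.450000, 2.970000]
Iteration 2:
  c_2 = (2.450000 + 2.970000)/2 = 2.710000
  f(c_2) = f(2.710000) = -0.003051
  f(a) × f(c) ≥ 0, new interval: [2.710000, 2.970000]
Iteration 3:
  c_3 = (2.710000 + 2.970000)/2 = 2.840000
  f(c_3) = f(2.840000) = 0.043804
  f(a) × f(c) < 0, new interval: [2.710000, 2.840000]
Iteration 4:
  c_4 = (2.710000 + 2.840000)/2 = 2.775000
  f(c_4) = f(2.775000) = 0.020651
  f(a) × f(c) < 0, new interval: [2.710000, 2.775000]

After 4 iteration(s), the approximation is c_4 = 2.775000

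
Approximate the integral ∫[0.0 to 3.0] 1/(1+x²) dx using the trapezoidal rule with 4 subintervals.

f(x) = 1/(1+x²)
a = 0.0, b = 3.0, n = 4
h = (b - a)/n = 0.750000

Trapezoidal rule: (h/2)[f(x₀) + 2f(x₁) + 2f(x₂) + ... + f(xₙ)]

x_0 = 0.0000, f(x_0) = 1.000000, coefficient = 1
x_1 = 0.7500, f(x_1) = 0.640000, coefficient = 2
x_2 = 1.5000, f(x_2) = 0.307692, coefficient = 2
x_3 = 2.2500, f(x_3) = 0.164948, coefficient = 2
x_4 = 3.0000, f(x_4) = 0.100000, coefficient = 1

I ≈ (0.750000/2) × 3.325282 = 1.246981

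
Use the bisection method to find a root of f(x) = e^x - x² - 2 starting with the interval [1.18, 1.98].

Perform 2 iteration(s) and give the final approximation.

f(x) = e^x - x² - 2
Initial interval: [1.18, 1.98]

Iteration 1:
  c_1 = (1.180000 + 1.980000)/2 = 1.580000
  f(c_1) = f(1.580000) = 0.358556
  f(a) × f(c) < 0, new interval: [1.180000, 1.580000]
Iteration 2:
  c_2 = (1.180000 + 1.580000)/2 = 1.380000
  f(c_2) = f(1.380000) = 0.070502
  f(a) × f(c) < 0, new interval: [1.180000, 1.380000]

After 2 iteration(s), the approximation is c_2 = 1.380000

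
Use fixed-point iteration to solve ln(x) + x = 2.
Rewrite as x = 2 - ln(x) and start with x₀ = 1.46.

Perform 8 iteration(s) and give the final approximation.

Equation: ln(x) + x = 2
Fixed-point form: x = 2 - ln(x)
x₀ = 1.46

x_1 = g(1.460000) = 1.621564
x_2 = g(1.621564) = 1.516609
x_3 = g(1.516609) = 1.583523
x_4 = g(1.583523) = 1.540348
x_5 = g(1.540348) = 1.567992
x_6 = g(1.567992) = 1.550204
x_7 = g(1.550204) = 1.561613
x_8 = g(1.561613) = 1.554281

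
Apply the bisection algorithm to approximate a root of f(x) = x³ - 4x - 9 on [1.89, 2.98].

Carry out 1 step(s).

f(x) = x³ - 4x - 9
Initial interval: [1.89, 2.98]

Iteration 1:
  c_1 = (1.890000 + 2.980000)/2 = 2.435000
  f(c_1) = f(2.435000) = -4.302337
  f(a) × f(c) ≥ 0, new interval: [2.435000, 2.980000]

After 1 iteration(s), the approximation is c_1 = 2.435000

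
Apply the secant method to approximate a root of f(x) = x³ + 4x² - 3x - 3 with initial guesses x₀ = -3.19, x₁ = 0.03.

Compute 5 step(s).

f(x) = x³ + 4x² - 3x - 3
x₀ = -3.19, x₁ = 0.03

Secant formula: x_{n+1} = x_n - f(x_n)(x_n - x_{n-1})/(f(x_n) - f(x_{n-1}))

Iteration 1:
  f(-3.190000) = 14.812641
  f(0.030000) = -3.086373
  x_2 = 0.030000 - (-3.086373)×(0.030000 - (-3.190000))/(-3.086373 - 14.812641)
       = -0.525233
Iteration 2:
  f(0.030000) = -3.086373
  f(-0.525233) = -0.465719
  x_3 = -0.525233 - (-0.465719)×(-0.525233 - 0.030000)/(-0.465719 - (-3.086373))
       = -0.623904
Iteration 3:
  f(-0.525233) = -0.465719
  f(-0.623904) = 0.185877
  x_4 = -0.623904 - 0.185877×(-0.623904 - (-0.525233))/(0.185877 - (-0.465719))
       = -0.595757
Iteration 4:
  f(-0.623904) = 0.185877
  f(-0.595757) = -0.004476
  x_5 = -0.595757 - (-0.004476)×(-0.595757 - (-0.623904))/(-0.004476 - 0.185877)
       = -0.596418
Iteration 5:
  f(-0.595757) = -0.004476
  f(-0.596418) = -0.000040
  x_6 = -0.596418 - (-0.000040)×(-0.596418 - (-0.595757))/(-0.000040 - (-0.004476))
       = -0.596424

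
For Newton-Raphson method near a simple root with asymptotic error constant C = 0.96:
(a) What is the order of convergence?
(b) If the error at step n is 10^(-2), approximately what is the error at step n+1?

(a) Newton-Raphson has quadratic (order 2) convergence near simple roots.
    This means |e_{n+1}| ≈ C|e_n|².

(b) With |e_n| = 10^(-2) and C = 0.96:
    |e_{n+1}| ≈ 0.96 × (10^(-2))² = 0.96 × 10^(-4)

(a) 2 (quadratic); (b) |e_{n+1}| ≈ 9.600e-05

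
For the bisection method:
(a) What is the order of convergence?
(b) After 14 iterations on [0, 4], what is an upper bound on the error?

(a) Bisection has linear (order 1) convergence; the error is halved each step.

(b) Error bound = (b-a)/2^n = (4 - 0)/2^{14}
    = 4/2^{14}

(a) 1 (linear); (b) error ≤ 2.44e-04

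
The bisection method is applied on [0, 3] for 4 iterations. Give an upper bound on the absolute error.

Bisection error bound: |error| ≤ (b-a)/2^n
|error| ≤ (3 - 0)/2^4 = 3/2^4
|error| ≤ 0.1875000000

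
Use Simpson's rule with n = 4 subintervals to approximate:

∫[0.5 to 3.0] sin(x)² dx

f(x) = sin(x)²
a = 0.5, b = 3.0, n = 4
h = (b - a)/n = 0.625000

Simpson's rule: (h/3)[f(x₀) + 4f(x₁) + 2f(x₂) + ... + f(xₙ)]

x_0 = 0.5000, f(x_0) = 0.229849, coefficient = 1
x_1 = 1.1250, f(x_1) = 0.814087, coefficient = 4
x_2 = 1.7500, f(x_2) = 0.968228, coefficient = 2
x_3 = 2.3750, f(x_3) = 0.481199, coefficient = 4
x_4 = 3.0000, f(x_4) = 0.019915, coefficient = 1

I ≈ (0.625000/3) × 7.367363 = 1.534867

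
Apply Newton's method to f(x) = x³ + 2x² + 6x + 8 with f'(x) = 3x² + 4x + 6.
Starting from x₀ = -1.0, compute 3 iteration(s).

f(x) = x³ + 2x² + 6x + 8
f'(x) = 3x² + 4x + 6
x₀ = -1.0

Newton-Raphson formula: x_{n+1} = x_n - f(x_n)/f'(x_n)

Iteration 1:
  f(-1.000000) = 3.000000
  f'(-1.000000) = 5.000000
  x_1 = -1.000000 - 3.000000/5.000000 = -1.600000
Iteration 2:
  f(-1.600000) = -0.576000
  f'(-1.600000) = 7.280000
  x_2 = -1.600000 - (-0.576000)/7.280000 = -1.520879
Iteration 3:
  f(-1.520879) = -0.017033
  f'(-1.520879) = 6.855703
  x_3 = -1.520879 - (-0.017033)/6.855703 = -1.518395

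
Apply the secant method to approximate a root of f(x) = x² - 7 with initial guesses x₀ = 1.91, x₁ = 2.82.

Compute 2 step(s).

f(x) = x² - 7
x₀ = 1.91, x₁ = 2.82

Secant formula: x_{n+1} = x_n - f(x_n)(x_n - x_{n-1})/(f(x_n) - f(x_{n-1}))

Iteration 1:
  f(1.910000) = -3.351900
  f(2.820000) = 0.952400
  x_2 = 2.820000 - 0.952400×(2.820000 - 1.910000)/(0.952400 - (-3.351900))
       = 2.618647
Iteration 2:
  f(2.820000) = 0.952400
  f(2.618647) = -0.142688
  x_3 = 2.618647 - (-0.142688)×(2.618647 - 2.820000)/(-0.142688 - 0.952400)
       = 2.644883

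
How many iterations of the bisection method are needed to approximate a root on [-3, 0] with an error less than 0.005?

We need (b-a)/2^n ≤ 0.005
(0 - (-3))/2^n ≤ 0.005
3/2^n ≤ 0.005
2^n ≥ 600
n ≥ log₂(600) = 9.23
n ≥ 10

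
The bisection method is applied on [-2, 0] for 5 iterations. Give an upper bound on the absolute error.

Bisection error bound: |error| ≤ (b-a)/2^n
|error| ≤ (0 - (-2))/2^5 = 2/2^5
|error| ≤ 0.0625000000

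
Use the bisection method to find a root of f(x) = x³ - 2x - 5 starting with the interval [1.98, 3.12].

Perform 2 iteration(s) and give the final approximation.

f(x) = x³ - 2x - 5
Initial interval: [1.98, 3.12]

Iteration 1:
  c_1 = (1.980000 + 3.120000)/2 = 2.550000
  f(c_1) = f(2.550000) = 6.481375
  f(a) × f(c) < 0, new interval: [1.980000, 2.550000]
Iteration 2:
  c_2 = (1.980000 + 2.550000)/2 = 2.265000
  f(c_2) = f(2.265000) = 2.089960
  f(a) × f(c) < 0, new interval: [1.980000, 2.265000]

After 2 iteration(s), the approximation is c_2 = 2.265000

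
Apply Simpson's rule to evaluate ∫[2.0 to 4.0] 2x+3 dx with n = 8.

f(x) = 2x+3
a = 2.0, b = 4.0, n = 8
h = (b - a)/n = 0.250000

Simpson's rule: (h/3)[f(x₀) + 4f(x₁) + 2f(x₂) + ... + f(xₙ)]

x_0 = 2.0000, f(x_0) = 7.000000, coefficient = 1
x_1 = 2.2500, f(x_1) = 7.500000, coefficient = 4
x_2 = 2.5000, f(x_2) = 8.000000, coefficient = 2
x_3 = 2.7500, f(x_3) = 8.500000, coefficient = 4
x_4 = 3.0000, f(x_4) = 9.000000, coefficient = 2
x_5 = 3.2500, f(x_5) = 9.500000, coefficient = 4
x_6 = 3.5000, f(x_6) = 10.000000, coefficient = 2
x_7 = 3.7500, f(x_7) = 10.500000, coefficient = 4
x_8 = 4.0000, f(x_8) = 11.000000, coefficient = 1

I ≈ (0.250000/3) × 216.000000 = 18.000000
Exact value: 18.000000
Error: 0.000000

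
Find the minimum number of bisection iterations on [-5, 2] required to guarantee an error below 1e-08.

We need (b-a)/2^n ≤ 1e-08
(2 - (-5))/2^n ≤ 1e-08
7/2^n ≤ 1e-08
2^n ≥ 700000000
n ≥ log₂(700000000) = 29.38
n ≥ 30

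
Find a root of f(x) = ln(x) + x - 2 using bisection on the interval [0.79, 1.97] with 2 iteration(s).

f(x) = ln(x) + x - 2
Initial interval: [0.79, 1.97]

Iteration 1:
  c_1 = (0.790000 + 1.970000)/2 = 1.380000
  f(c_1) = f(1.380000) = -0.297917
  f(a) × f(c) ≥ 0, new interval: [1.380000, 1.970000]
Iteration 2:
  c_2 = (1.380000 + 1.970000)/2 = 1.675000
  f(c_2) = f(1.675000) = 0.190813
  f(a) × f(c) < 0, new interval: [1.380000, 1.675000]

After 2 iteration(s), the approximation is c_2 = 1.675000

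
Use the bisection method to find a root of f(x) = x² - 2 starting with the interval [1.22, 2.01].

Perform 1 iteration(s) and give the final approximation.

f(x) = x² - 2
Initial interval: [1.22, 2.01]

Iteration 1:
  c_1 = (1.220000 + 2.010000)/2 = 1.615000
  f(c_1) = f(1.615000) = 0.608225
  f(a) × f(c) < 0, new interval: [1.220000, 1.615000]

After 1 iteration(s), the approximation is c_1 = 1.615000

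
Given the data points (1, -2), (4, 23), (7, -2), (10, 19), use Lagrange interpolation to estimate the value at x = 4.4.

Lagrange interpolation formula:
P(x) = Σ yᵢ × Lᵢ(x)
where Lᵢ(x) = Π_{j≠i} (x - xⱼ)/(xᵢ - xⱼ)

L_0(4.4) = (4.4 - 4)/(1 - 4) × (4.4 - 7)/(1 - 7) × (4.4 - 10)/(1 - 10) = -0.035951
L_1(4.4) = (4.4 - 1)/(4 - 1) × (4.4 - 7)/(4 - 7) × (4.4 - 10)/(4 - 10) = 0.916741
L_2(4.4) = (4.4 - 1)/(7 - 1) × (4.4 - 4)/(7 - 4) × (4.4 - 10)/(7 - 10) = 0.141037
L_3(4.4) = (4.4 - 1)/(10 - 1) × (4.4 - 4)/(10 - 4) × (4.4 - 7)/(10 - 7) = -0.021827

P(4.4) = (-2)×L_0(4.4) + 23×L_1(4.4) + (-2)×L_2(4.4) + 19×L_3(4.4)
P(4.4) = 20.460148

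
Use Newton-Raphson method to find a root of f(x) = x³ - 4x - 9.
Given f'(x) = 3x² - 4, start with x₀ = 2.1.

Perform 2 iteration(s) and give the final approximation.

f(x) = x³ - 4x - 9
f'(x) = 3x² - 4
x₀ = 2.1

Newton-Raphson formula: x_{n+1} = x_n - f(x_n)/f'(x_n)

Iteration 1:
  f(2.100000) = -8.139000
  f'(2.100000) = 9.230000
  x_1 = 2.100000 - (-8.139000)/9.230000 = 2.981798
Iteration 2:
  f(2.981798) = 5.584341
  f'(2.981798) = 22.673367
  x_2 = 2.981798 - 5.584341/22.673367 = 2.735503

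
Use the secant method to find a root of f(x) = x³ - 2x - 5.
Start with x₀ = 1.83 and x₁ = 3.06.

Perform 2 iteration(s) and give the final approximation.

f(x) = x³ - 2x - 5
x₀ = 1.83, x₁ = 3.06

Secant formula: x_{n+1} = x_n - f(x_n)(x_n - x_{n-1})/(f(x_n) - f(x_{n-1}))

Iteration 1:
  f(1.830000) = -2.531513
  f(3.060000) = 17.532616
  x_2 = 3.060000 - 17.532616×(3.060000 - 1.830000)/(17.532616 - (-2.531513))
       = 1.985190
Iteration 2:
  f(3.060000) = 17.532616
  f(1.985190) = -1.146783
  x_3 = 1.985190 - (-1.146783)×(1.985190 - 3.060000)/(-1.146783 - 17.532616)
       = 2.051176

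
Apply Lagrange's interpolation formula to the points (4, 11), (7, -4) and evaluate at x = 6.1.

Lagrange interpolation formula:
P(x) = Σ yᵢ × Lᵢ(x)
where Lᵢ(x) = Π_{j≠i} (x - xⱼ)/(xᵢ - xⱼ)

L_0(6.1) = (6.1 - 7)/(4 - 7) = 0.300000
L_1(6.1) = (6.1 - 4)/(7 - 4) = 0.700000

P(6.1) = 11×L_0(6.1) + (-4)×L_1(6.1)
P(6.1) = 0.500000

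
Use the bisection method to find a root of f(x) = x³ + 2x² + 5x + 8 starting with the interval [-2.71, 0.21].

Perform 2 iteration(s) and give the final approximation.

f(x) = x³ + 2x² + 5x + 8
Initial interval: [-2.71, 0.21]

Iteration 1:
  c_1 = (-2.710000 + 0.210000)/2 = -1.250000
  f(c_1) = f(-1.250000) = 2.921875
  f(a) × f(c) < 0, new interval: [-2.710000, -1.250000]
Iteration 2:
  c_2 = (-2.710000 + (-1.250000))/2 = -1.980000
  f(c_2) = f(-1.980000) = -1.821592
  f(a) × f(c) ≥ 0, new interval: [-1.980000, -1.250000]

After 2 iteration(s), the approximation is c_2 = -1.980000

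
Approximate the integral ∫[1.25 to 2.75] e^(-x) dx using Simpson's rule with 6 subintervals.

f(x) = e^(-x)
a = 1.25, b = 2.75, n = 6
h = (b - a)/n = 0.250000

Simpson's rule: (h/3)[f(x₀) + 4f(x₁) + 2f(x₂) + ... + f(xₙ)]

x_0 = 1.2500, f(x_0) = 0.286505, coefficient = 1
x_1 = 1.5000, f(x_1) = 0.223130, coefficient = 4
x_2 = 1.7500, f(x_2) = 0.173774, coefficient = 2
x_3 = 2.0000, f(x_3) = 0.135335, coefficient = 4
x_4 = 2.2500, f(x_4) = 0.105399, coefficient = 2
x_5 = 2.5000, f(x_5) = 0.082085, coefficient = 4
x_6 = 2.7500, f(x_6) = 0.063928, coefficient = 1

I ≈ (0.250000/3) × 2.670981 = 0.222582
Exact value: 0.222577
Error: 0.000005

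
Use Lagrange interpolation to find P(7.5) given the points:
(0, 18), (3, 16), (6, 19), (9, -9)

Lagrange interpolation formula:
P(x) = Σ yᵢ × Lᵢ(x)
where Lᵢ(x) = Π_{j≠i} (x - xⱼ)/(xᵢ - xⱼ)

L_0(7.5) = (7.5 - 3)/(0 - 3) × (7.5 - 6)/(0 - 6) × (7.5 - 9)/(0 - 9) = 0.062500
L_1(7.5) = (7.5 - 0)/(3 - 0) × (7.5 - 6)/(3 - 6) × (7.5 - 9)/(3 - 9) = -0.312500
L_2(7.5) = (7.5 - 0)/(6 - 0) × (7.5 - 3)/(6 - 3) × (7.5 - 9)/(6 - 9) = 0.937500
L_3(7.5) = (7.5 - 0)/(9 - 0) × (7.5 - 3)/(9 - 3) × (7.5 - 6)/(9 - 6) = 0.312500

P(7.5) = 18×L_0(7.5) + 16×L_1(7.5) + 19×L_2(7.5) + (-9)×L_3(7.5)
P(7.5) = 11.125000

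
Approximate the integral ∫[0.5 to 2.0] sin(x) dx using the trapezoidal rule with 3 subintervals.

f(x) = sin(x)
a = 0.5, b = 2.0, n = 3
h = (b - a)/n = 0.500000

Trapezoidal rule: (h/2)[f(x₀) + 2f(x₁) + 2f(x₂) + ... + f(xₙ)]

x_0 = 0.5000, f(x_0) = 0.479426, coefficient = 1
x_1 = 1.0000, f(x_1) = 0.841471, coefficient = 2
x_2 = 1.5000, f(x_2) = 0.997495, coefficient = 2
x_3 = 2.0000, f(x_3) = 0.909297, coefficient = 1

I ≈ (0.500000/2) × 5.066655 = 1.266664
Exact value: 1.293729
Error: 0.027066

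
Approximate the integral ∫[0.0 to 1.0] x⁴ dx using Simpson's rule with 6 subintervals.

f(x) = x⁴
a = 0.0, b = 1.0, n = 6
h = (b - a)/n = 0.166667

Simpson's rule: (h/3)[f(x₀) + 4f(x₁) + 2f(x₂) + ... + f(xₙ)]

x_0 = 0.0000, f(x_0) = 0.000000, coefficient = 1
x_1 = 0.1667, f(x_1) = 0.000772, coefficient = 4
x_2 = 0.3333, f(x_2) = 0.012346, coefficient = 2
x_3 = 0.5000, f(x_3) = 0.062500, coefficient = 4
x_4 = 0.6667, f(x_4) = 0.197531, coefficient = 2
x_5 = 0.8333, f(x_5) = 0.482253, coefficient = 4
x_6 = 1.0000, f(x_6) = 1.000000, coefficient = 1

I ≈ (0.166667/3) × 3.601852 = 0.200103
Exact value: 0.200000
Error: 0.000103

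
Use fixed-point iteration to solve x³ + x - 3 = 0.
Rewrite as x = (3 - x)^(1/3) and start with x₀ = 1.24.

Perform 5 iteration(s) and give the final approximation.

Equation: x³ + x - 3 = 0
Fixed-point form: x = (3 - x)^(1/3)
x₀ = 1.24

x_1 = g(1.240000) = 1.207362
x_2 = g(1.207362) = 1.214780
x_3 = g(1.214780) = 1.213102
x_4 = g(1.213102) = 1.213482
x_5 = g(1.213482) = 1.213396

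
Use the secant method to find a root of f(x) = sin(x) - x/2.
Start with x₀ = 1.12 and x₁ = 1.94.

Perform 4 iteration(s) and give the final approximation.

f(x) = sin(x) - x/2
x₀ = 1.12, x₁ = 1.94

Secant formula: x_{n+1} = x_n - f(x_n)(x_n - x_{n-1})/(f(x_n) - f(x_{n-1}))

Iteration 1:
  f(1.120000) = 0.340100
  f(1.940000) = -0.037385
  x_2 = 1.940000 - (-0.037385)×(1.940000 - 1.120000)/(-0.037385 - 0.340100)
       = 1.858790
Iteration 2:
  f(1.940000) = -0.037385
  f(1.858790) = 0.029421
  x_3 = 1.858790 - 0.029421×(1.858790 - 1.940000)/(0.029421 - (-0.037385))
       = 1.894554
Iteration 3:
  f(1.858790) = 0.029421
  f(1.894554) = 0.000770
  x_4 = 1.894554 - 0.000770×(1.894554 - 1.858790)/(0.000770 - 0.029421)
       = 1.895515
Iteration 4:
  f(1.894554) = 0.000770
  f(1.895515) = -0.000017
  x_5 = 1.895515 - (-0.000017)×(1.895515 - 1.894554)/(-0.000017 - 0.000770)
       = 1.895494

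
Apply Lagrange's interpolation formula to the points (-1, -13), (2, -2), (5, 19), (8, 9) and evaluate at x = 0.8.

Lagrange interpolation formula:
P(x) = Σ yᵢ × Lᵢ(x)
where Lᵢ(x) = Π_{j≠i} (x - xⱼ)/(xᵢ - xⱼ)

L_0(0.8) = (0.8 - 2)/(-1 - 2) × (0.8 - 5)/(-1 - 5) × (0.8 - 8)/(-1 - 8) = 0.224000
L_1(0.8) = (0.8 - (-1))/(2 - (-1)) × (0.8 - 5)/(2 - 5) × (0.8 - 8)/(2 - 8) = 1.008000
L_2(0.8) = (0.8 - (-1))/(5 - (-1)) × (0.8 - 2)/(5 - 2) × (0.8 - 8)/(5 - 8) = -0.288000
L_3(0.8) = (0.8 - (-1))/(8 - (-1)) × (0.8 - 2)/(8 - 2) × (0.8 - 5)/(8 - 5) = 0.056000

P(0.8) = (-13)×L_0(0.8) + (-2)×L_1(0.8) + 19×L_2(0.8) + 9×L_3(0.8)
P(0.8) = -9.896000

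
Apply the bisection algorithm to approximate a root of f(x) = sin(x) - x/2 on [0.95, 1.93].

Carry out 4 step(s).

f(x) = sin(x) - x/2
Initial interval: [0.95, 1.93]

Iteration 1:
  c_1 = (0.950000 + 1.930000)/2 = 1.440000
  f(c_1) = f(1.440000) = 0.271458
  f(a) × f(c) ≥ 0, new interval: [1.440000, 1.930000]
Iteration 2:
  c_2 = (1.440000 + 1.930000)/2 = 1.685000
  f(c_2) = f(1.685000) = 0.150986
  f(a) × f(c) ≥ 0, new interval: [1.685000, 1.930000]
Iteration 3:
  c_3 = (1.685000 + 1.930000)/2 = 1.807500
  f(c_3) = f(1.807500) = 0.068366
  f(a) × f(c) ≥ 0, new interval: [1.807500, 1.930000]
Iteration 4:
  c_4 = (1.807500 + 1.930000)/2 = 1.868750
  f(c_4) = f(1.868750) = 0.021564
  f(a) × f(c) ≥ 0, new interval: [1.868750, 1.930000]

After 4 iteration(s), the approximation is c_4 = 1.868750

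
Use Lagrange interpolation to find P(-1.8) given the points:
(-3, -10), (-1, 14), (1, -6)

Lagrange interpolation formula:
P(x) = Σ yᵢ × Lᵢ(x)
where Lᵢ(x) = Π_{j≠i} (x - xⱼ)/(xᵢ - xⱼ)

L_0(-1.8) = (-1.8 - (-1))/(-3 - (-1)) × (-1.8 - 1)/(-3 - 1) = 0.280000
L_1(-1.8) = (-1.8 - (-3))/(-1 - (-3)) × (-1.8 - 1)/(-1 - 1) = 0.840000
L_2(-1.8) = (-1.8 - (-3))/(1 - (-3)) × (-1.8 - (-1))/(1 - (-1)) = -0.120000

P(-1.8) = (-10)×L_0(-1.8) + 14×L_1(-1.8) + (-6)×L_2(-1.8)
P(-1.8) = 9.680000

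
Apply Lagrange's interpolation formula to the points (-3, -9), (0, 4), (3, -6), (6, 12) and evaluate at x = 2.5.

Lagrange interpolation formula:
P(x) = Σ yᵢ × Lᵢ(x)
where Lᵢ(x) = Π_{j≠i} (x - xⱼ)/(xᵢ - xⱼ)

L_0(2.5) = (2.5 - 0)/(-3 - 0) × (2.5 - 3)/(-3 - 3) × (2.5 - 6)/(-3 - 6) = -0.027006
L_1(2.5) = (2.5 - (-3))/(0 - (-3)) × (2.5 - 3)/(0 - 3) × (2.5 - 6)/(0 - 6) = 0.178241
L_2(2.5) = (2.5 - (-3))/(3 - (-3)) × (2.5 - 0)/(3 - 0) × (2.5 - 6)/(3 - 6) = 0.891204
L_3(2.5) = (2.5 - (-3))/(6 - (-3)) × (2.5 - 0)/(6 - 0) × (2.5 - 3)/(6 - 3) = -0.042438

P(2.5) = (-9)×L_0(2.5) + 4×L_1(2.5) + (-6)×L_2(2.5) + 12×L_3(2.5)
P(2.5) = -4.900463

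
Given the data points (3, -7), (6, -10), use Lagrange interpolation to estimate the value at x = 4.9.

Lagrange interpolation formula:
P(x) = Σ yᵢ × Lᵢ(x)
where Lᵢ(x) = Π_{j≠i} (x - xⱼ)/(xᵢ - xⱼ)

L_0(4.9) = (4.9 - 6)/(3 - 6) = 0.366667
L_1(4.9) = (4.9 - 3)/(6 - 3) = 0.633333

P(4.9) = (-7)×L_0(4.9) + (-10)×L_1(4.9)
P(4.9) = -8.900000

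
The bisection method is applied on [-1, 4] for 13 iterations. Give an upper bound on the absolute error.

Bisection error bound: |error| ≤ (b-a)/2^n
|error| ≤ (4 - (-1))/2^13 = 5/2^13
|error| ≤ 0.0006103516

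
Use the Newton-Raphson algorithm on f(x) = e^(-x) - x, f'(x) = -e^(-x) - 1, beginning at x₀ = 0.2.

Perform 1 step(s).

f(x) = e^(-x) - x
f'(x) = -e^(-x) - 1
x₀ = 0.2

Newton-Raphson formula: x_{n+1} = x_n - f(x_n)/f'(x_n)

Iteration 1:
  f(0.200000) = 0.618731
  f'(0.200000) = -1.818731
  x_1 = 0.200000 - 0.618731/(-1.818731) = 0.540199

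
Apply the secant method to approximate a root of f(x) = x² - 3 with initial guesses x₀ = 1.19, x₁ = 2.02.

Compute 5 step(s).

f(x) = x² - 3
x₀ = 1.19, x₁ = 2.02

Secant formula: x_{n+1} = x_n - f(x_n)(x_n - x_{n-1})/(f(x_n) - f(x_{n-1}))

Iteration 1:
  f(1.190000) = -1.583900
  f(2.020000) = 1.080400
  x_2 = 2.020000 - 1.080400×(2.020000 - 1.190000)/(1.080400 - (-1.583900))
       = 1.683427
Iteration 2:
  f(2.020000) = 1.080400
  f(1.683427) = -0.166074
  x_3 = 1.683427 - (-0.166074)×(1.683427 - 2.020000)/(-0.166074 - 1.080400)
       = 1.728270
Iteration 3:
  f(1.683427) = -0.166074
  f(1.728270) = -0.013082
  x_4 = 1.728270 - (-0.013082)×(1.728270 - 1.683427)/(-0.013082 - (-0.166074))
       = 1.732105
Iteration 4:
  f(1.728270) = -0.013082
  f(1.732105) = 0.000187
  x_5 = 1.732105 - 0.000187×(1.732105 - 1.728270)/(0.000187 - (-0.013082))
       = 1.732051
Iteration 5:
  f(1.732105) = 0.000187
  f(1.732051) = 0.000000
  x_6 = 1.732051 - 0.000000×(1.732051 - 1.732105)/(0.000000 - 0.000187)
       = 1.732051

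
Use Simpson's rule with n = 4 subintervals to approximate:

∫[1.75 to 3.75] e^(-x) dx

f(x) = e^(-x)
a = 1.75, b = 3.75, n = 4
h = (b - a)/n = 0.500000

Simpson's rule: (h/3)[f(x₀) + 4f(x₁) + 2f(x₂) + ... + f(xₙ)]

x_0 = 1.7500, f(x_0) = 0.173774, coefficient = 1
x_1 = 2.2500, f(x_1) = 0.105399, coefficient = 4
x_2 = 2.7500, f(x_2) = 0.063928, coefficient = 2
x_3 = 3.2500, f(x_3) = 0.038774, coefficient = 4
x_4 = 3.7500, f(x_4) = 0.023518, coefficient = 1

I ≈ (0.500000/3) × 0.901841 = 0.150307
Exact value: 0.150256
Error: 0.000051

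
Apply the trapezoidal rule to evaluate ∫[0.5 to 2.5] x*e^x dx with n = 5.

f(x) = x*e^x
a = 0.5, b = 2.5, n = 5
h = (b - a)/n = 0.400000

Trapezoidal rule: (h/2)[f(x₀) + 2f(x₁) + 2f(x₂) + ... + f(xₙ)]

x_0 = 0.5000, f(x_0) = 0.824361, coefficient = 1
x_1 = 0.9000, f(x_1) = 2.213643, coefficient = 2
x_2 = 1.3000, f(x_2) = 4.770086, coefficient = 2
x_3 = 1.7000, f(x_3) = 9.305711, coefficient = 2
x_4 = 2.1000, f(x_4) = 17.148957, coefficient = 2
x_5 = 2.5000, f(x_5) = 30.456235, coefficient = 1

I ≈ (0.400000/2) × 98.157387 = 19.631477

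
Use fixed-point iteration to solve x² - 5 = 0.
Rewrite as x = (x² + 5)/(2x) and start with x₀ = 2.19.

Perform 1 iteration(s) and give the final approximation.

Equation: x² - 5 = 0
Fixed-point form: x = (x² + 5)/(2x)
x₀ = 2.19

x_1 = g(2.190000) = 2.236553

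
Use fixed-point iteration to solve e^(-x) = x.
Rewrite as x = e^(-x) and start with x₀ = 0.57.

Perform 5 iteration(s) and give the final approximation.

Equation: e^(-x) = x
Fixed-point form: x = e^(-x)
x₀ = 0.57

x_1 = g(0.570000) = 0.565525
x_2 = g(0.565525) = 0.568062
x_3 = g(0.568062) = 0.566623
x_4 = g(0.566623) = 0.567439
x_5 = g(0.567439) = 0.566976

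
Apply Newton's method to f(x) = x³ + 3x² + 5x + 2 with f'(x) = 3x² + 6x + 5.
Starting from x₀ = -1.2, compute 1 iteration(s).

f(x) = x³ + 3x² + 5x + 2
f'(x) = 3x² + 6x + 5
x₀ = -1.2

Newton-Raphson formula: x_{n+1} = x_n - f(x_n)/f'(x_n)

Iteration 1:
  f(-1.200000) = -1.408000
  f'(-1.200000) = 2.120000
  x_1 = -1.200000 - (-1.408000)/2.120000 = -0.535849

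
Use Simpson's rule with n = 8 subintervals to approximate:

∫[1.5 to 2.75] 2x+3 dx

f(x) = 2x+3
a = 1.5, b = 2.75, n = 8
h = (b - a)/n = 0.156250

Simpson's rule: (h/3)[f(x₀) + 4f(x₁) + 2f(x₂) + ... + f(xₙ)]

x_0 = 1.5000, f(x_0) = 6.000000, coefficient = 1
x_1 = 1.6562, f(x_1) = 6.312500, coefficient = 4
x_2 = 1.8125, f(x_2) = 6.625000, coefficient = 2
x_3 = 1.9688, f(x_3) = 6.937500, coefficient = 4
x_4 = 2.1250, f(x_4) = 7.250000, coefficient = 2
x_5 = 2.2812, f(x_5) = 7.562500, coefficient = 4
x_6 = 2.4375, f(x_6) = 7.875000, coefficient = 2
x_7 = 2.5938, f(x_7) = 8.187500, coefficient = 4
x_8 = 2.7500, f(x_8) = 8.500000, coefficient = 1

I ≈ (0.156250/3) × 174.000000 = 9.062500
Exact value: 9.062500
Error: 0.000000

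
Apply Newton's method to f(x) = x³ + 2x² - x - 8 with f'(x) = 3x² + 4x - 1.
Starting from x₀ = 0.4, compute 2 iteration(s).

f(x) = x³ + 2x² - x - 8
f'(x) = 3x² + 4x - 1
x₀ = 0.4

Newton-Raphson formula: x_{n+1} = x_n - f(x_n)/f'(x_n)

Iteration 1:
  f(0.400000) = -8.016000
  f'(0.400000) = 1.080000
  x_1 = 0.400000 - (-8.016000)/1.080000 = 7.822222
Iteration 2:
  f(7.822222) = 585.171665
  f'(7.822222) = 213.850370
  x_2 = 7.822222 - 585.171665/213.850370 = 5.085862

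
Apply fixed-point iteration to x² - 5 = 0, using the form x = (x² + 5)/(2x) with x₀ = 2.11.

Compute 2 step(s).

Equation: x² - 5 = 0
Fixed-point form: x = (x² + 5)/(2x)
x₀ = 2.11

x_1 = g(2.110000) = 2.239834
x_2 = g(2.239834) = 2.236071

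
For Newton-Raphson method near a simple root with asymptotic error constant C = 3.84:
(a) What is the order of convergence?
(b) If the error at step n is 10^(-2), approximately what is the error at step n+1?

(a) Newton-Raphson has quadratic (order 2) convergence near simple roots.
    This means |e_{n+1}| ≈ C|e_n|².

(b) With |e_n| = 10^(-2) and C = 3.84:
    |e_{n+1}| ≈ 3.84 × (10^(-2))² = 3.84 × 10^(-4)

(a) 2 (quadratic); (b) |e_{n+1}| ≈ 3.840e-04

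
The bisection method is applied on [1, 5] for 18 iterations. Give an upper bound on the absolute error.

Bisection error bound: |error| ≤ (b-a)/2^n
|error| ≤ (5 - 1)/2^18 = 4/2^18
|error| ≤ 0.0000152588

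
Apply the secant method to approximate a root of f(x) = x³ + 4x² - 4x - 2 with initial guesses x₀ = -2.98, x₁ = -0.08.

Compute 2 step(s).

f(x) = x³ + 4x² - 4x - 2
x₀ = -2.98, x₁ = -0.08

Secant formula: x_{n+1} = x_n - f(x_n)(x_n - x_{n-1})/(f(x_n) - f(x_{n-1}))

Iteration 1:
  f(-2.980000) = 18.978008
  f(-0.080000) = -1.654912
  x_2 = -0.080000 - (-1.654912)×(-0.080000 - (-2.980000))/(-1.654912 - 18.978008)
       = -0.312601
Iteration 2:
  f(-0.080000) = -1.654912
  f(-0.312601) = -0.389264
  x_3 = -0.312601 - (-0.389264)×(-0.312601 - (-0.080000))/(-0.389264 - (-1.654912))
       = -0.384140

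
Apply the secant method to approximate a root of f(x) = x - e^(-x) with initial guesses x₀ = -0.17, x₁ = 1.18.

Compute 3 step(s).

f(x) = x - e^(-x)
x₀ = -0.17, x₁ = 1.18

Secant formula: x_{n+1} = x_n - f(x_n)(x_n - x_{n-1})/(f(x_n) - f(x_{n-1}))

Iteration 1:
  f(-0.170000) = -1.355305
  f(1.180000) = 0.872721
  x_2 = 1.180000 - 0.872721×(1.180000 - (-0.170000))/(0.872721 - (-1.355305))
       = 0.651203
Iteration 2:
  f(1.180000) = 0.872721
  f(0.651203) = 0.129785
  x_3 = 0.651203 - 0.129785×(0.651203 - 1.180000)/(0.129785 - 0.872721)
       = 0.558827
Iteration 3:
  f(0.651203) = 0.129785
  f(0.558827) = -0.013053
  x_4 = 0.558827 - (-0.013053)×(0.558827 - 0.651203)/(-0.013053 - 0.129785)
       = 0.567268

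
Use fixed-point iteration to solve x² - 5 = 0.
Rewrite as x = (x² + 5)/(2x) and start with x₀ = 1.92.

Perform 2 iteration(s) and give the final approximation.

Equation: x² - 5 = 0
Fixed-point form: x = (x² + 5)/(2x)
x₀ = 1.92

x_1 = g(1.920000) = 2.262083
x_2 = g(2.262083) = 2.236218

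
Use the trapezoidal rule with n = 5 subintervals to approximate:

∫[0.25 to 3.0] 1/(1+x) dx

f(x) = 1/(1+x)
a = 0.25, b = 3.0, n = 5
h = (b - a)/n = 0.550000

Trapezoidal rule: (h/2)[f(x₀) + 2f(x₁) + 2f(x₂) + ... + f(xₙ)]

x_0 = 0.2500, f(x_0) = 0.800000, coefficient = 1
x_1 = 0.8000, f(x_1) = 0.555556, coefficient = 2
x_2 = 1.3500, f(x_2) = 0.425532, coefficient = 2
x_3 = 1.9000, f(x_3) = 0.344828, coefficient = 2
x_4 = 2.4500, f(x_4) = 0.289855, coefficient = 2
x_5 = 3.0000, f(x_5) = 0.250000, coefficient = 1

I ≈ (0.550000/2) × 4.281540 = 1.177424
Exact value: 1.163151
Error: 0.014273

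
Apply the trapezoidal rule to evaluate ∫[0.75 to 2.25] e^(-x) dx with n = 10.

f(x) = e^(-x)
a = 0.75, b = 2.25, n = 10
h = (b - a)/n = 0.150000

Trapezoidal rule: (h/2)[f(x₀) + 2f(x₁) + 2f(x₂) + ... + f(xₙ)]

x_0 = 0.7500, f(x_0) = 0.472367, coefficient = 1
x_1 = 0.9000, f(x_1) = 0.406570, coefficient = 2
x_2 = 1.0500, f(x_2) = 0.349938, coefficient = 2
x_3 = 1.2000, f(x_3) = 0.301194, coefficient = 2
x_4 = 1.3500, f(x_4) = 0.259240, coefficient = 2
x_5 = 1.5000, f(x_5) = 0.223130, coefficient = 2
x_6 = 1.6500, f(x_6) = 0.192050, coefficient = 2
x_7 = 1.8000, f(x_7) = 0.165299, coefficient = 2
x_8 = 1.9500, f(x_8) = 0.142274, coefficient = 2
x_9 = 2.1000, f(x_9) = 0.122456, coefficient = 2
x_10 = 2.2500, f(x_10) = 0.105399, coefficient = 1

I ≈ (0.150000/2) × 4.902068 = 0.367655
Exact value: 0.366967
Error: 0.000688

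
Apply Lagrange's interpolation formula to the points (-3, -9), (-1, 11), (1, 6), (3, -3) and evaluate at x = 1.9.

Lagrange interpolation formula:
P(x) = Σ yᵢ × Lᵢ(x)
where Lᵢ(x) = Π_{j≠i} (x - xⱼ)/(xᵢ - xⱼ)

L_0(1.9) = (1.9 - (-1))/(-3 - (-1)) × (1.9 - 1)/(-3 - 1) × (1.9 - 3)/(-3 - 3) = 0.059813
L_1(1.9) = (1.9 - (-3))/(-1 - (-3)) × (1.9 - 1)/(-1 - 1) × (1.9 - 3)/(-1 - 3) = -0.303188
L_2(1.9) = (1.9 - (-3))/(1 - (-3)) × (1.9 - (-1))/(1 - (-1)) × (1.9 - 3)/(1 - 3) = 0.976938
L_3(1.9) = (1.9 - (-3))/(3 - (-3)) × (1.9 - (-1))/(3 - (-1)) × (1.9 - 1)/(3 - 1) = 0.266437

P(1.9) = (-9)×L_0(1.9) + 11×L_1(1.9) + 6×L_2(1.9) + (-3)×L_3(1.9)
P(1.9) = 1.188938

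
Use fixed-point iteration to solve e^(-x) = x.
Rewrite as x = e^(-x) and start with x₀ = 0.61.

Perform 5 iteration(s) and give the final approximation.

Equation: e^(-x) = x
Fixed-point form: x = e^(-x)
x₀ = 0.61

x_1 = g(0.610000) = 0.543351
x_2 = g(0.543351) = 0.580799
x_3 = g(0.580799) = 0.559451
x_4 = g(0.559451) = 0.571523
x_5 = g(0.571523) = 0.564665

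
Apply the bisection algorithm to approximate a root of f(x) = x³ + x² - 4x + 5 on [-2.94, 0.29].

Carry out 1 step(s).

f(x) = x³ + x² - 4x + 5
Initial interval: [-2.94, 0.29]

Iteration 1:
  c_1 = (-2.940000 + 0.290000)/2 = -1.325000
  f(c_1) = f(-1.325000) = 9.729422
  f(a) × f(c) < 0, new interval: [-2.940000, -1.325000]

After 1 iteration(s), the approximation is c_1 = -1.325000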